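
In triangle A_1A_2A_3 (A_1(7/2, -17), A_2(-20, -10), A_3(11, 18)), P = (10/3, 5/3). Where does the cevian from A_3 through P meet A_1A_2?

Barycentric coordinates of P with respect to A_1A_2A_3: (1/3, 1/6, 1/2).
On side A_1A_2 the A_3-coordinate is zero; dropping P's A_3-weight 1/2 and renormalizing the remaining 1/3 : 1/6 gives weights 2/3, 1/3 on A_1, A_2.
Q = (2/3)·(7/2, -17) + (1/3)·(-20, -10) = (-13/3, -44/3).

(-13/3, -44/3)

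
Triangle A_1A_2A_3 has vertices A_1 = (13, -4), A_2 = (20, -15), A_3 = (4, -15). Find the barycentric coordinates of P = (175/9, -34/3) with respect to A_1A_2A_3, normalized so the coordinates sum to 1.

(1/3, 7/9, -1/9)

Signed area of the reference triangle: [A_1A_2A_3] = ½·(13·(-15−(-15)) + 20·(-15−(-4)) + 4·(-4−(-15))) = ½·(0 − 220 + 44) = -88.
[PA_2A_3] = ½·((175/9)·(-15−(-15)) + 20·(-15−(-34/3)) + 4·(-34/3−(-15))) = ½·(0 − 220/3 + 44/3) = -88/3, so the A_1-coordinate is (-88/3)/(-88) = 1/3.
[A_1PA_3] = ½·(13·(-34/3−(-15)) + (175/9)·(-15−(-4)) + 4·(-4−(-34/3))) = ½·(143/3 − 1925/9 + 88/3) = -616/9, so the A_2-coordinate is 7/9.
[A_1A_2P] = ½·(13·(-15−(-34/3)) + 20·(-34/3−(-4)) + (175/9)·(-4−(-15))) = ½·(-143/3 − 440/3 + 1925/9) = 88/9, so the A_3-coordinate is -1/9.
Check: 1/3 + 7/9 − 1/9 = 1.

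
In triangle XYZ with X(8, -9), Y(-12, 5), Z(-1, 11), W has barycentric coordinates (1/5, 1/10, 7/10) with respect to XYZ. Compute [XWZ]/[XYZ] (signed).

The signed ratio [XWZ]/[XYZ] equals the barycentric coordinate of W at vertex Y, which is 1/10.

1/10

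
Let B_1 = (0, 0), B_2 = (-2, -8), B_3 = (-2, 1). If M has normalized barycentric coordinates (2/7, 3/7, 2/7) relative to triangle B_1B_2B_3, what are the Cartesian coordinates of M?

M = (2/7)·B_1 + (3/7)·B_2 + (2/7)·B_3.
x-coordinate: (2/7)·0 + (3/7)·(-2) + (2/7)·(-2) = -10/7.
y-coordinate: (2/7)·0 + (3/7)·(-8) + (2/7)·1 = -22/7.

(-10/7, -22/7)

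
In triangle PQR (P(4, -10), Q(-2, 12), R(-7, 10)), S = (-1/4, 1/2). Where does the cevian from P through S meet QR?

(-9/2, 11)

Barycentric coordinates of S with respect to PQR: (1/2, 1/4, 1/4).
On side QR the P-coordinate is zero; dropping S's P-weight 1/2 and renormalizing the remaining 1/4 : 1/4 gives weights 1/2, 1/2 on Q, R.
T = (1/2)·(-2, 12) + (1/2)·(-7, 10) = (-9/2, 11).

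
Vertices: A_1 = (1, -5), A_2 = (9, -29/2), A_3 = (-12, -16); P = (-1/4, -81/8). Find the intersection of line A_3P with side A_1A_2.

(11/3, -49/6)

Barycentric coordinates of P with respect to A_1A_2A_3: (1/2, 1/4, 1/4).
On side A_1A_2 the A_3-coordinate is zero; dropping P's A_3-weight 1/4 and renormalizing the remaining 1/2 : 1/4 gives weights 2/3, 1/3 on A_1, A_2.
Q = (2/3)·(1, -5) + (1/3)·(9, -29/2) = (11/3, -49/6).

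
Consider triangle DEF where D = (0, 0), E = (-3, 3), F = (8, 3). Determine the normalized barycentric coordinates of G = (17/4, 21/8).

Signed area of the reference triangle: [DEF] = ½·(0·(3−3) + (-3)·(3−0) + 8·(0−3)) = ½·(0 − 9 − 24) = -33/2.
[GEF] = ½·((17/4)·(3−3) + (-3)·(3−(21/8)) + 8·(21/8−3)) = ½·(0 − 9/8 − 3) = -33/16, so the D-coordinate is (-33/16)/(-33/2) = 1/8.
[DGF] = ½·(0·(21/8−3) + (17/4)·(3−0) + 8·(0−(21/8))) = ½·(0 + 51/4 − 21) = -33/8, so the E-coordinate is 1/4.
[DEG] = ½·(0·(3−(21/8)) + (-3)·(21/8−0) + (17/4)·(0−3)) = ½·(0 − 63/8 − 51/4) = -165/16, so the F-coordinate is 5/8.

(1/8, 1/4, 5/8)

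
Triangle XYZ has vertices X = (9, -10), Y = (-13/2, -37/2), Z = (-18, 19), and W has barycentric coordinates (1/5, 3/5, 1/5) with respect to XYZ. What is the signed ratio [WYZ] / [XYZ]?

1/5

The signed ratio [WYZ]/[XYZ] equals the barycentric coordinate of W at vertex X, which is 1/5.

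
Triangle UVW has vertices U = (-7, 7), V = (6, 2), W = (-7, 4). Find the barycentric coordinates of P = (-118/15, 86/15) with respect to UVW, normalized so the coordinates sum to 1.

(8/15, -1/15, 8/15)

Signed area of the reference triangle: [UVW] = ½·((-7)·(2−4) + 6·(4−7) + (-7)·(7−2)) = ½·(14 − 18 − 35) = -39/2.
[PVW] = ½·((-118/15)·(2−4) + 6·(4−(86/15)) + (-7)·(86/15−2)) = ½·(236/15 − 52/5 − 392/15) = -52/5, so the U-coordinate is (-52/5)/(-39/2) = 8/15.
[UPW] = ½·((-7)·(86/15−4) + (-118/15)·(4−7) + (-7)·(7−(86/15))) = ½·(-182/15 + 118/5 − 133/15) = 13/10, so the V-coordinate is -1/15.
[UVP] = ½·((-7)·(2−(86/15)) + 6·(86/15−7) + (-118/15)·(7−2)) = ½·(392/15 − 38/5 − 118/3) = -52/5, so the W-coordinate is 8/15.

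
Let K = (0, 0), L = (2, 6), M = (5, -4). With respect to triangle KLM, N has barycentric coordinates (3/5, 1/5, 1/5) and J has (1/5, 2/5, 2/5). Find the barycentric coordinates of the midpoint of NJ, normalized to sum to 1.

Since both coordinate triples sum to 1, the midpoint's barycentrics are the componentwise average.
(3/5+1/5)/2 = 2/5; similarly 3/10 and 3/10.

(2/5, 3/10, 3/10)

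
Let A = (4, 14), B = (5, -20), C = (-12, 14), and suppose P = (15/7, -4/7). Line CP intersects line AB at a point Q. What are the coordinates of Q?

(9/2, -3)

Barycentric coordinates of P with respect to ABC: (3/7, 3/7, 1/7).
On side AB the C-coordinate is zero; dropping P's C-weight 1/7 and renormalizing the remaining 3/7 : 3/7 gives weights 1/2, 1/2 on A, B.
Q = (1/2)·(4, 14) + (1/2)·(5, -20) = (9/2, -3).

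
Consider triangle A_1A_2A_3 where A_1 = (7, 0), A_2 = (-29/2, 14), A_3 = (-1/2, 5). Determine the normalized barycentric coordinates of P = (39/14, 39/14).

(4/7, 1/14, 5/14)

Signed area of the reference triangle: [A_1A_2A_3] = ½·(7·(14−5) + (-29/2)·(5−0) + (-1/2)·(0−14)) = ½·(63 − 145/2 + 7) = -5/4.
[PA_2A_3] = ½·((39/14)·(14−5) + (-29/2)·(5−(39/14)) + (-1/2)·(39/14−14)) = ½·(351/14 − 899/28 + 157/28) = -5/7, so the A_1-coordinate is (-5/7)/(-5/4) = 4/7.
[A_1PA_3] = ½·(7·(39/14−5) + (39/14)·(5−0) + (-1/2)·(0−(39/14))) = ½·(-31/2 + 195/14 + 39/28) = -5/56, so the A_2-coordinate is 1/14.
[A_1A_2P] = ½·(7·(14−(39/14)) + (-29/2)·(39/14−0) + (39/14)·(0−14)) = ½·(157/2 − 1131/28 − 39) = -25/56, so the A_3-coordinate is 5/14.
Check: 4/7 + 1/14 + 5/14 = 1.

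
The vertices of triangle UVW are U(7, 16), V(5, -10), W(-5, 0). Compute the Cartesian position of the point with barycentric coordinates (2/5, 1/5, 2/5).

P = (2/5)·U + (1/5)·V + (2/5)·W.
x-coordinate: (2/5)·7 + (1/5)·5 + (2/5)·(-5) = 9/5.
y-coordinate: (2/5)·16 + (1/5)·(-10) + (2/5)·0 = 22/5.

(9/5, 22/5)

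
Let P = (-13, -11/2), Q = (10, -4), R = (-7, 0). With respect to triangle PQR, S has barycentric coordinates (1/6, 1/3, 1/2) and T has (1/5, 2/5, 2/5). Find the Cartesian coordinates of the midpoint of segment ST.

Barycentric coordinates of the midpoint are the average: (11/60, 11/30, 9/20).
Converting: (11/60)·P + (11/30)·Q + (9/20)·R = (-28/15, -99/40).

(-28/15, -99/40)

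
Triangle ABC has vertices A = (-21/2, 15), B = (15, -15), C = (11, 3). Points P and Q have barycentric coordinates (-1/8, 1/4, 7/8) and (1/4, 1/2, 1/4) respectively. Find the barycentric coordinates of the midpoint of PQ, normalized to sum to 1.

(1/16, 3/8, 9/16)

Since both coordinate triples sum to 1, the midpoint's barycentrics are the componentwise average.
(-1/8+1/4)/2 = 1/16; similarly 3/8 and 9/16.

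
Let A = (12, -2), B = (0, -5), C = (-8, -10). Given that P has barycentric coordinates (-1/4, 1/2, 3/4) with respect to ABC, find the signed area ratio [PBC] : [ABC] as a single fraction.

The signed ratio [PBC]/[ABC] equals the barycentric coordinate of P at vertex A, which is -1/4.

-1/4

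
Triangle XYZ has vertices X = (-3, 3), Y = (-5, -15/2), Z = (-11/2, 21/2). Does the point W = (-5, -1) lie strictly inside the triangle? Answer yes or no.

Barycentric coordinates of W: (13/165, 20/33, 52/165).
The three coordinates are positive, positive, positive; a point is interior exactly when all three are positive.

yes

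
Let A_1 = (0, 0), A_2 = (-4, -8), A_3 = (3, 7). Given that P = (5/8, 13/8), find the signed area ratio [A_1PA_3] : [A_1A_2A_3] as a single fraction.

[A_1A_2A_3] = ½·(0·(-8−7) + (-4)·(7−0) + 3·(0−(-8))) = ½·(0 − 28 + 24) = -2.
[A_1PA_3] = ½·(0·(13/8−7) + (5/8)·(7−0) + 3·(0−(13/8))) = ½·(0 + 35/8 − 39/8) = -1/4, so the ratio is (-1/4)/(-2) = 1/8.

1/8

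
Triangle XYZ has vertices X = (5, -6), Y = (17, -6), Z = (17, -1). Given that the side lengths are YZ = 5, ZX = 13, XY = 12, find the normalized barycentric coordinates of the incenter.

(1/6, 13/30, 2/5)

The incenter has barycentric coordinates proportional to the opposite side lengths: (5 : 13 : 12).
Normalizing by 5+13+12 = 30 gives (1/6, 13/30, 2/5).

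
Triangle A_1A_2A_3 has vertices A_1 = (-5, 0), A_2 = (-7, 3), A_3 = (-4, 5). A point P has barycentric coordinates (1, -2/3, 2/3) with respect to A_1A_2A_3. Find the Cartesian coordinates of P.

(-3, 4/3)

P = 1·A_1 + (-2/3)·A_2 + (2/3)·A_3.
x-coordinate: 1·(-5) + (-2/3)·(-7) + (2/3)·(-4) = -3.
y-coordinate: 1·0 + (-2/3)·3 + (2/3)·5 = 4/3.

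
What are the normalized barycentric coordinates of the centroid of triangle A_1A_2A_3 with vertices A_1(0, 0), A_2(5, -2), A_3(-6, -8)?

The centroid is the average of the vertices, so each weight is 1/3.

(1/3, 1/3, 1/3)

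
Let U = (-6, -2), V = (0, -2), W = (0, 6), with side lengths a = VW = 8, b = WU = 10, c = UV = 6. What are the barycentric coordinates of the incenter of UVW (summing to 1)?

The incenter has barycentric coordinates proportional to the opposite side lengths: (8 : 10 : 6).
Normalizing by 8+10+6 = 24 gives (1/3, 5/12, 1/4).

(1/3, 5/12, 1/4)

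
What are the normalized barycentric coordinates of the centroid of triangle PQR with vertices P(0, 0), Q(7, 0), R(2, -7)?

(1/3, 1/3, 1/3)

The centroid is the average of the vertices, so each weight is 1/3.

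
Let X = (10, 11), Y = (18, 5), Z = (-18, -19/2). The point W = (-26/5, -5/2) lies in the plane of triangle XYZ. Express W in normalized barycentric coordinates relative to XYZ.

Signed area of the reference triangle: [XYZ] = ½·(10·(5−(-19/2)) + 18·(-19/2−11) + (-18)·(11−5)) = ½·(145 − 369 − 108) = -166.
[WYZ] = ½·((-26/5)·(5−(-19/2)) + 18·(-19/2−(-5/2)) + (-18)·(-5/2−5)) = ½·(-377/5 − 126 + 135) = -166/5, so the X-coordinate is (-166/5)/(-166) = 1/5.
[XWZ] = ½·(10·(-5/2−(-19/2)) + (-26/5)·(-19/2−11) + (-18)·(11−(-5/2))) = ½·(70 + 533/5 − 243) = -166/5, so the Y-coordinate is 1/5.
[XYW] = ½·(10·(5−(-5/2)) + 18·(-5/2−11) + (-26/5)·(11−5)) = ½·(75 − 243 − 156/5) = -498/5, so the Z-coordinate is 3/5.

(1/5, 1/5, 3/5)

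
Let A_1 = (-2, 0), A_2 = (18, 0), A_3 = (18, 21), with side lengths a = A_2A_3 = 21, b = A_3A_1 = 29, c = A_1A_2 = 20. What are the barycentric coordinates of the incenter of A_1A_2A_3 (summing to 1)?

The incenter has barycentric coordinates proportional to the opposite side lengths: (21 : 29 : 20).
Normalizing by 21+29+20 = 70 gives (3/10, 29/70, 2/7).

(3/10, 29/70, 2/7)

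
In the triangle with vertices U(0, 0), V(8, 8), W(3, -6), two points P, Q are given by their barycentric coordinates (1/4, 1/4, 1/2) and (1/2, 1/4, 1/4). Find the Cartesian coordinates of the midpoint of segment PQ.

Barycentric coordinates of the midpoint are the average: (3/8, 1/4, 3/8).
Converting: (3/8)·U + (1/4)·V + (3/8)·W = (25/8, -1/4).

(25/8, -1/4)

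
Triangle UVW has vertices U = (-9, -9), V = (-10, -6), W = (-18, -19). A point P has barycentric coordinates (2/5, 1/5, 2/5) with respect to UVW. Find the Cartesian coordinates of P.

P = (2/5)·U + (1/5)·V + (2/5)·W.
x-coordinate: (2/5)·(-9) + (1/5)·(-10) + (2/5)·(-18) = -64/5.
y-coordinate: (2/5)·(-9) + (1/5)·(-6) + (2/5)·(-19) = -62/5.

(-64/5, -62/5)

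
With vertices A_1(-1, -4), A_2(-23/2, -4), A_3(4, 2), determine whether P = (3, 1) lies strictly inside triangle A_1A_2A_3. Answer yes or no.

yes

Barycentric coordinates of P: (19/126, 1/63, 5/6).
The three coordinates are positive, positive, positive; a point is interior exactly when all three are positive.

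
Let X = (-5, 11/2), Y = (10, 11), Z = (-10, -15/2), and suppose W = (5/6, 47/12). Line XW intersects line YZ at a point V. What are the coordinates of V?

(2, 18/5)

Barycentric coordinates of W with respect to XYZ: (1/6, 1/2, 1/3).
On side YZ the X-coordinate is zero; dropping W's X-weight 1/6 and renormalizing the remaining 1/2 : 1/3 gives weights 3/5, 2/5 on Y, Z.
V = (3/5)·(10, 11) + (2/5)·(-10, -15/2) = (2, 18/5).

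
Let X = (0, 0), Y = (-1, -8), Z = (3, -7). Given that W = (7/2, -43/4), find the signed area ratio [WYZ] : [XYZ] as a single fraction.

[XYZ] = ½·(0·(-8−(-7)) + (-1)·(-7−0) + 3·(0−(-8))) = ½·(0 + 7 + 24) = 31/2.
[WYZ] = ½·((7/2)·(-8−(-7)) + (-1)·(-7−(-43/4)) + 3·(-43/4−(-8))) = ½·(-7/2 − 15/4 − 33/4) = -31/4, so the ratio is (-31/4)/(31/2) = -1/2.

-1/2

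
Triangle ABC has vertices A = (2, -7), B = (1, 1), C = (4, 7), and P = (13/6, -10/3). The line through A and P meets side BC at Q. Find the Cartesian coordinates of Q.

Barycentric coordinates of P with respect to ABC: (2/3, 1/6, 1/6).
On side BC the A-coordinate is zero; dropping P's A-weight 2/3 and renormalizing the remaining 1/6 : 1/6 gives weights 1/2, 1/2 on B, C.
Q = (1/2)·(1, 1) + (1/2)·(4, 7) = (5/2, 4).

(5/2, 4)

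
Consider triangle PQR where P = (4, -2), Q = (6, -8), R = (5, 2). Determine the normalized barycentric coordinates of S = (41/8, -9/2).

(3/8, 1/2, 1/8)

Signed area of the reference triangle: [PQR] = ½·(4·(-8−2) + 6·(2−(-2)) + 5·(-2−(-8))) = ½·(-40 + 24 + 30) = 7.
[SQR] = ½·((41/8)·(-8−2) + 6·(2−(-9/2)) + 5·(-9/2−(-8))) = ½·(-205/4 + 39 + 35/2) = 21/8, so the P-coordinate is (21/8)/7 = 3/8.
[PSR] = ½·(4·(-9/2−2) + (41/8)·(2−(-2)) + 5·(-2−(-9/2))) = ½·(-26 + 41/2 + 25/2) = 7/2, so the Q-coordinate is 1/2.
[PQS] = ½·(4·(-8−(-9/2)) + 6·(-9/2−(-2)) + (41/8)·(-2−(-8))) = ½·(-14 − 15 + 123/4) = 7/8, so the R-coordinate is 1/8.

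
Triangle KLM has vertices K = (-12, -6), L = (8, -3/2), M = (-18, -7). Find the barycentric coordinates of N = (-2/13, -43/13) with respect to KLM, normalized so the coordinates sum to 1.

Signed area of the reference triangle: [KLM] = ½·((-12)·(-3/2−(-7)) + 8·(-7−(-6)) + (-18)·(-6−(-3/2))) = ½·(-66 − 8 + 81) = 7/2.
[NLM] = ½·((-2/13)·(-3/2−(-7)) + 8·(-7−(-43/13)) + (-18)·(-43/13−(-3/2))) = ½·(-11/13 − 384/13 + 423/13) = 14/13, so the K-coordinate is (14/13)/(7/2) = 4/13.
[KNM] = ½·((-12)·(-43/13−(-7)) + (-2/13)·(-7−(-6)) + (-18)·(-6−(-43/13))) = ½·(-576/13 + 2/13 + 630/13) = 28/13, so the L-coordinate is 8/13.
[KLN] = ½·((-12)·(-3/2−(-43/13)) + 8·(-43/13−(-6)) + (-2/13)·(-6−(-3/2))) = ½·(-282/13 + 280/13 + 9/13) = 7/26, so the M-coordinate is 1/13.

(4/13, 8/13, 1/13)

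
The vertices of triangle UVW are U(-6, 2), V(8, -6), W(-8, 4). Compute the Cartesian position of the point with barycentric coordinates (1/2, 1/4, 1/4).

(-3, 1/2)

P = (1/2)·U + (1/4)·V + (1/4)·W.
x-coordinate: (1/2)·(-6) + (1/4)·8 + (1/4)·(-8) = -3.
y-coordinate: (1/2)·2 + (1/4)·(-6) + (1/4)·4 = 1/2.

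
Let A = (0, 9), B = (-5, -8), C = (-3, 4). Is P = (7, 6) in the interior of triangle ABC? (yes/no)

Barycentric coordinates of P: (58/13, 22/13, -67/13).
The three coordinates are positive, positive, negative; a point is interior exactly when all three are positive.

no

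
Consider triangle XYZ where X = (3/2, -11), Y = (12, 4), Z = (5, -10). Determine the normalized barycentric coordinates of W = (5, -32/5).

Signed area of the reference triangle: [XYZ] = ½·((3/2)·(4−(-10)) + 12·(-10−(-11)) + 5·(-11−4)) = ½·(21 + 12 − 75) = -21.
[WYZ] = ½·(5·(4−(-10)) + 12·(-10−(-32/5)) + 5·(-32/5−4)) = ½·(70 − 216/5 − 52) = -63/5, so the X-coordinate is (-63/5)/(-21) = 3/5.
[XWZ] = ½·((3/2)·(-32/5−(-10)) + 5·(-10−(-11)) + 5·(-11−(-32/5))) = ½·(27/5 + 5 − 23) = -63/10, so the Y-coordinate is 3/10.
[XYW] = ½·((3/2)·(4−(-32/5)) + 12·(-32/5−(-11)) + 5·(-11−4)) = ½·(78/5 + 276/5 − 75) = -21/10, so the Z-coordinate is 1/10.

(3/5, 3/10, 1/10)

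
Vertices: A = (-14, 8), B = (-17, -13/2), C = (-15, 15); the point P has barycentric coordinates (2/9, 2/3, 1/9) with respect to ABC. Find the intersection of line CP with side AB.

Line CP meets AB where the C-coordinate vanishes; zeroing P's C-weight and renormalizing leaves A, B-weights 2/9 : 2/3 → (1/4, 3/4).
So Q = (1/4)·A + (3/4)·B = (-65/4, -23/8).

(-65/4, -23/8)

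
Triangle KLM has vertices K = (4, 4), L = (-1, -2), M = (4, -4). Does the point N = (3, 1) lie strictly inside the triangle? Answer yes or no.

yes

Barycentric coordinates of N: (23/40, 1/5, 9/40).
The three coordinates are positive, positive, positive; a point is interior exactly when all three are positive.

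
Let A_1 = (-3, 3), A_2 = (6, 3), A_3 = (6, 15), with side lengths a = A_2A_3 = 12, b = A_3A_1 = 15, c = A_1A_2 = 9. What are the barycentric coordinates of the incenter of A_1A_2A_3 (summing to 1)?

The incenter has barycentric coordinates proportional to the opposite side lengths: (12 : 15 : 9).
Normalizing by 12+15+9 = 36 gives (1/3, 5/12, 1/4).

(1/3, 5/12, 1/4)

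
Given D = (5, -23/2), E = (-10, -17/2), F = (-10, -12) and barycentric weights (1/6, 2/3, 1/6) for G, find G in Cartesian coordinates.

(-15/2, -115/12)

G = (1/6)·D + (2/3)·E + (1/6)·F.
x-coordinate: (1/6)·5 + (2/3)·(-10) + (1/6)·(-10) = -15/2.
y-coordinate: (1/6)·(-23/2) + (2/3)·(-17/2) + (1/6)·(-12) = -115/12.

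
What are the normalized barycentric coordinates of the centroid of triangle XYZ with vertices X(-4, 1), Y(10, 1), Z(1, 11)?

(1/3, 1/3, 1/3)

The centroid is the average of the vertices, so each weight is 1/3.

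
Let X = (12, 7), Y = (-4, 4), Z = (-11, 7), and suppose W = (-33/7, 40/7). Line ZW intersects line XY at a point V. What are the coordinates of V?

Barycentric coordinates of W with respect to XYZ: (1/7, 3/7, 3/7).
On side XY the Z-coordinate is zero; dropping W's Z-weight 3/7 and renormalizing the remaining 1/7 : 3/7 gives weights 1/4, 3/4 on X, Y.
V = (1/4)·(12, 7) + (3/4)·(-4, 4) = (0, 19/4).

(0, 19/4)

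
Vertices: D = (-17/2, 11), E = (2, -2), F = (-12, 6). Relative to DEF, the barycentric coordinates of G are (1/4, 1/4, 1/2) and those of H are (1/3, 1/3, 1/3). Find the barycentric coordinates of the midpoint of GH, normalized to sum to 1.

Since both coordinate triples sum to 1, the midpoint's barycentrics are the componentwise average.
(1/4+1/3)/2 = 7/24; similarly 7/24 and 5/12.

(7/24, 7/24, 5/12)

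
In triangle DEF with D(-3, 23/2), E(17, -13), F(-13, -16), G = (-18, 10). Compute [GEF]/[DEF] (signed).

1

[DEF] = ½·((-3)·(-13−(-16)) + 17·(-16−(23/2)) + (-13)·(23/2−(-13))) = ½·(-9 − 935/2 − 637/2) = -795/2.
[GEF] = ½·((-18)·(-13−(-16)) + 17·(-16−10) + (-13)·(10−(-13))) = ½·(-54 − 442 − 299) = -795/2, so the ratio is (-795/2)/(-795/2) = 1.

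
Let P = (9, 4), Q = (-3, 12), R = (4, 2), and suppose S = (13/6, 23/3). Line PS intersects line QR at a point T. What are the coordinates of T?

Barycentric coordinates of S with respect to PQR: (1/3, 1/2, 1/6).
On side QR the P-coordinate is zero; dropping S's P-weight 1/3 and renormalizing the remaining 1/2 : 1/6 gives weights 3/4, 1/4 on Q, R.
T = (3/4)·(-3, 12) + (1/4)·(4, 2) = (-5/4, 19/2).

(-5/4, 19/2)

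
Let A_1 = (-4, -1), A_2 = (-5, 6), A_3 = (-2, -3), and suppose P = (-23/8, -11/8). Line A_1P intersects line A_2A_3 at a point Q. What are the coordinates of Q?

(-5/2, -3/2)

Barycentric coordinates of P with respect to A_1A_2A_3: (1/4, 1/8, 5/8).
On side A_2A_3 the A_1-coordinate is zero; dropping P's A_1-weight 1/4 and renormalizing the remaining 1/8 : 5/8 gives weights 1/6, 5/6 on A_2, A_3.
Q = (1/6)·(-5, 6) + (5/6)·(-2, -3) = (-5/2, -3/2).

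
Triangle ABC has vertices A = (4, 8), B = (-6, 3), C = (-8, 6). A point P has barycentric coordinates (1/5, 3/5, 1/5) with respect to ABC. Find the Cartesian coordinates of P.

(-22/5, 23/5)

P = (1/5)·A + (3/5)·B + (1/5)·C.
x-coordinate: (1/5)·4 + (3/5)·(-6) + (1/5)·(-8) = -22/5.
y-coordinate: (1/5)·8 + (3/5)·3 + (1/5)·6 = 23/5.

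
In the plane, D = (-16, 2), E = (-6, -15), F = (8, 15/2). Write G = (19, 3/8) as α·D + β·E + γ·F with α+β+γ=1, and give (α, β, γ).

(-3/4, 1/2, 5/4)

Signed area of the reference triangle: [DEF] = ½·((-16)·(-15−(15/2)) + (-6)·(15/2−2) + 8·(2−(-15))) = ½·(360 − 33 + 136) = 463/2.
[GEF] = ½·(19·(-15−(15/2)) + (-6)·(15/2−(3/8)) + 8·(3/8−(-15))) = ½·(-855/2 − 171/4 + 123) = -1389/8, so the D-coordinate is (-1389/8)/(463/2) = -3/4.
[DGF] = ½·((-16)·(3/8−(15/2)) + 19·(15/2−2) + 8·(2−(3/8))) = ½·(114 + 209/2 + 13) = 463/4, so the E-coordinate is 1/2.
[DEG] = ½·((-16)·(-15−(3/8)) + (-6)·(3/8−2) + 19·(2−(-15))) = ½·(246 + 39/4 + 323) = 2315/8, so the F-coordinate is 5/4.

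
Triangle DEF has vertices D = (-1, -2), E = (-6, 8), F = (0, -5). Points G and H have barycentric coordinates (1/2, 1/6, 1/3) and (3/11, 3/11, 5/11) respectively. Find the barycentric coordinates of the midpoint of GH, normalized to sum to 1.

Since both coordinate triples sum to 1, the midpoint's barycentrics are the componentwise average.
(1/2+3/11)/2 = 17/44; similarly 29/132 and 13/33.

(17/44, 29/132, 13/33)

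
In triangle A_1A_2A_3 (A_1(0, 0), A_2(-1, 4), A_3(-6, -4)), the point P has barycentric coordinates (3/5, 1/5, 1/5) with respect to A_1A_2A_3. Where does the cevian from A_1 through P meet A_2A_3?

(-7/2, 0)

Line A_1P meets A_2A_3 where the A_1-coordinate vanishes; zeroing P's A_1-weight and renormalizing leaves A_2, A_3-weights 1/5 : 1/5 → (1/2, 1/2).
So Q = (1/2)·A_2 + (1/2)·A_3 = (-7/2, 0).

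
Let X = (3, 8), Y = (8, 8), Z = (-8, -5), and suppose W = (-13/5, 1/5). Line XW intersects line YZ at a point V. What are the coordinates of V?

(-4, -7/4)

Barycentric coordinates of W with respect to XYZ: (1/5, 1/5, 3/5).
On side YZ the X-coordinate is zero; dropping W's X-weight 1/5 and renormalizing the remaining 1/5 : 3/5 gives weights 1/4, 3/4 on Y, Z.
V = (1/4)·(8, 8) + (3/4)·(-8, -5) = (-4, -7/4).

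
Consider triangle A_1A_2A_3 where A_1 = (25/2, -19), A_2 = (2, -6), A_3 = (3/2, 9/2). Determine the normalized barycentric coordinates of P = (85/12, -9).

(1/2, 1/6, 1/3)

Signed area of the reference triangle: [A_1A_2A_3] = ½·((25/2)·(-6−(9/2)) + 2·(9/2−(-19)) + (3/2)·(-19−(-6))) = ½·(-525/4 + 47 − 39/2) = -415/8.
[PA_2A_3] = ½·((85/12)·(-6−(9/2)) + 2·(9/2−(-9)) + (3/2)·(-9−(-6))) = ½·(-595/8 + 27 − 9/2) = -415/16, so the A_1-coordinate is (-415/16)/(-415/8) = 1/2.
[A_1PA_3] = ½·((25/2)·(-9−(9/2)) + (85/12)·(9/2−(-19)) + (3/2)·(-19−(-9))) = ½·(-675/4 + 3995/24 − 15) = -415/48, so the A_2-coordinate is 1/6.
[A_1A_2P] = ½·((25/2)·(-6−(-9)) + 2·(-9−(-19)) + (85/12)·(-19−(-6))) = ½·(75/2 + 20 − 1105/12) = -415/24, so the A_3-coordinate is 1/3.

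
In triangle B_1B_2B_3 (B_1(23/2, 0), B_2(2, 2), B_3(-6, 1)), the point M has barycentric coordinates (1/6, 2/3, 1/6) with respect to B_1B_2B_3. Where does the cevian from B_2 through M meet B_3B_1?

(11/4, 1/2)

Line B_2M meets B_3B_1 where the B_2-coordinate vanishes; zeroing M's B_2-weight and renormalizing leaves B_3, B_1-weights 1/6 : 1/6 → (1/2, 1/2).
So N = (1/2)·B_3 + (1/2)·B_1 = (11/4, 1/2).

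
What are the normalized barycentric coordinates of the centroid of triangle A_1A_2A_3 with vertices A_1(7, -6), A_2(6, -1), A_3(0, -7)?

(1/3, 1/3, 1/3)

The centroid is the average of the vertices, so each weight is 1/3.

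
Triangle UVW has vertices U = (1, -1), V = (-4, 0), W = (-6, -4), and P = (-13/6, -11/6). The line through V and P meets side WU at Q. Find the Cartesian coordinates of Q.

Barycentric coordinates of P with respect to UVW: (1/2, 1/6, 1/3).
On side WU the V-coordinate is zero; dropping P's V-weight 1/6 and renormalizing the remaining 1/3 : 1/2 gives weights 2/5, 3/5 on W, U.
Q = (2/5)·(-6, -4) + (3/5)·(1, -1) = (-9/5, -11/5).

(-9/5, -11/5)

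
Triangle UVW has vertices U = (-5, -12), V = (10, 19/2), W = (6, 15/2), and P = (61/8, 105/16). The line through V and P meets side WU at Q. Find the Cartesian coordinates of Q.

(1/2, -9/4)

Barycentric coordinates of P with respect to UVW: (1/8, 3/4, 1/8).
On side WU the V-coordinate is zero; dropping P's V-weight 3/4 and renormalizing the remaining 1/8 : 1/8 gives weights 1/2, 1/2 on W, U.
Q = (1/2)·(6, 15/2) + (1/2)·(-5, -12) = (1/2, -9/4).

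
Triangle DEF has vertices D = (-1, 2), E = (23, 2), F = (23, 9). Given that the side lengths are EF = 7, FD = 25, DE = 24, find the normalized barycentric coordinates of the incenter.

(1/8, 25/56, 3/7)

The incenter has barycentric coordinates proportional to the opposite side lengths: (7 : 25 : 24).
Normalizing by 7+25+24 = 56 gives (1/8, 25/56, 3/7).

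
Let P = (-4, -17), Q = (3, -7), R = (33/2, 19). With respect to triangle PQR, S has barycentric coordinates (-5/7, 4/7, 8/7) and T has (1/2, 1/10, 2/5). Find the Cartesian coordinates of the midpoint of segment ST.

Barycentric coordinates of the midpoint are the average: (-3/28, 47/140, 27/35).
Converting: (-3/28)·P + (47/140)·Q + (27/35)·R = (1983/140, 989/70).

(1983/140, 989/70)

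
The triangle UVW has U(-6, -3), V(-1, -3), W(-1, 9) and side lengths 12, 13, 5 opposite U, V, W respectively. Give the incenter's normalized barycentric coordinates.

The incenter has barycentric coordinates proportional to the opposite side lengths: (12 : 13 : 5).
Normalizing by 12+13+5 = 30 gives (2/5, 13/30, 1/6).

(2/5, 13/30, 1/6)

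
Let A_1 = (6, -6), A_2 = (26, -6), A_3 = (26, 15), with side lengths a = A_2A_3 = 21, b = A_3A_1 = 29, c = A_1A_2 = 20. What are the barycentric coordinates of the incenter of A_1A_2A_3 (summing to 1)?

The incenter has barycentric coordinates proportional to the opposite side lengths: (21 : 29 : 20).
Normalizing by 21+29+20 = 70 gives (3/10, 29/70, 2/7).

(3/10, 29/70, 2/7)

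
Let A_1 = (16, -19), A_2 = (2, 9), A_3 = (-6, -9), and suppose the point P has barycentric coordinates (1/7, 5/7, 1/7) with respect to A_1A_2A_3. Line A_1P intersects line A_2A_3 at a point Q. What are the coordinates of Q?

Line A_1P meets A_2A_3 where the A_1-coordinate vanishes; zeroing P's A_1-weight and renormalizing leaves A_2, A_3-weights 5/7 : 1/7 → (5/6, 1/6).
So Q = (5/6)·A_2 + (1/6)·A_3 = (2/3, 6).

(2/3, 6)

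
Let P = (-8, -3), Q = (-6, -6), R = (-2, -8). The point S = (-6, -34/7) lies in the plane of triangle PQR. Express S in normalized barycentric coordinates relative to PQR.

(4/7, 1/7, 2/7)

Signed area of the reference triangle: [PQR] = ½·((-8)·(-6−(-8)) + (-6)·(-8−(-3)) + (-2)·(-3−(-6))) = ½·(-16 + 30 − 6) = 4.
[SQR] = ½·((-6)·(-6−(-8)) + (-6)·(-8−(-34/7)) + (-2)·(-34/7−(-6))) = ½·(-12 + 132/7 − 16/7) = 16/7, so the P-coordinate is (16/7)/4 = 4/7.
[PSR] = ½·((-8)·(-34/7−(-8)) + (-6)·(-8−(-3)) + (-2)·(-3−(-34/7))) = ½·(-176/7 + 30 − 26/7) = 4/7, so the Q-coordinate is 1/7.
[PQS] = ½·((-8)·(-6−(-34/7)) + (-6)·(-34/7−(-3)) + (-6)·(-3−(-6))) = ½·(64/7 + 78/7 − 18) = 8/7, so the R-coordinate is 2/7.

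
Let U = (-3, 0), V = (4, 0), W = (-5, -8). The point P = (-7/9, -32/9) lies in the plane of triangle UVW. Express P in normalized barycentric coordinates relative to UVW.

Signed area of the reference triangle: [UVW] = ½·((-3)·(0−(-8)) + 4·(-8−0) + (-5)·(0−0)) = ½·(-24 − 32 + 0) = -28.
[PVW] = ½·((-7/9)·(0−(-8)) + 4·(-8−(-32/9)) + (-5)·(-32/9−0)) = ½·(-56/9 − 160/9 + 160/9) = -28/9, so the U-coordinate is (-28/9)/(-28) = 1/9.
[UPW] = ½·((-3)·(-32/9−(-8)) + (-7/9)·(-8−0) + (-5)·(0−(-32/9))) = ½·(-40/3 + 56/9 − 160/9) = -112/9, so the V-coordinate is 4/9.
[UVP] = ½·((-3)·(0−(-32/9)) + 4·(-32/9−0) + (-7/9)·(0−0)) = ½·(-32/3 − 128/9 + 0) = -112/9, so the W-coordinate is 4/9.

(1/9, 4/9, 4/9)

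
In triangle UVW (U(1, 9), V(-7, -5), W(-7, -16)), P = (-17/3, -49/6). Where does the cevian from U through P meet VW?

(-7, -58/5)

Barycentric coordinates of P with respect to UVW: (1/6, 1/3, 1/2).
On side VW the U-coordinate is zero; dropping P's U-weight 1/6 and renormalizing the remaining 1/3 : 1/2 gives weights 2/5, 3/5 on V, W.
Q = (2/5)·(-7, -5) + (3/5)·(-7, -16) = (-7, -58/5).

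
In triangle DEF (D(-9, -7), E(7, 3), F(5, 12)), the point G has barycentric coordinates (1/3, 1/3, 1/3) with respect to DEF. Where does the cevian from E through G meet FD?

(-2, 5/2)

Line EG meets FD where the E-coordinate vanishes; zeroing G's E-weight and renormalizing leaves F, D-weights 1/3 : 1/3 → (1/2, 1/2).
So H = (1/2)·F + (1/2)·D = (-2, 5/2).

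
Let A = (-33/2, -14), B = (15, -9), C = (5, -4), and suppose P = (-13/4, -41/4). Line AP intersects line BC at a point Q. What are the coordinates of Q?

Barycentric coordinates of P with respect to ABC: (1/2, 1/4, 1/4).
On side BC the A-coordinate is zero; dropping P's A-weight 1/2 and renormalizing the remaining 1/4 : 1/4 gives weights 1/2, 1/2 on B, C.
Q = (1/2)·(15, -9) + (1/2)·(5, -4) = (10, -13/2).

(10, -13/2)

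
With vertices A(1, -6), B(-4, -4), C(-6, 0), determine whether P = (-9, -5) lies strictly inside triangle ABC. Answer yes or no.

no

Barycentric coordinates of P: (-11/8, 53/16, -15/16).
The three coordinates are negative, positive, negative; a point is interior exactly when all three are positive.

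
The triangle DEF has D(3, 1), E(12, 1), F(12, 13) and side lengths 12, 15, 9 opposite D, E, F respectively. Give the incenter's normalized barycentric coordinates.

The incenter has barycentric coordinates proportional to the opposite side lengths: (12 : 15 : 9).
Normalizing by 12+15+9 = 36 gives (1/3, 5/12, 1/4).

(1/3, 5/12, 1/4)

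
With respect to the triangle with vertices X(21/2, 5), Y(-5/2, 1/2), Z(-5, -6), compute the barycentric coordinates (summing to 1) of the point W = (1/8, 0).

(1/4, 1/2, 1/4)

Signed area of the reference triangle: [XYZ] = ½·((21/2)·(1/2−(-6)) + (-5/2)·(-6−5) + (-5)·(5−(1/2))) = ½·(273/4 + 55/2 − 45/2) = 293/8.
[WYZ] = ½·((1/8)·(1/2−(-6)) + (-5/2)·(-6−0) + (-5)·(0−(1/2))) = ½·(13/16 + 15 + 5/2) = 293/32, so the X-coordinate is (293/32)/(293/8) = 1/4.
[XWZ] = ½·((21/2)·(0−(-6)) + (1/8)·(-6−5) + (-5)·(5−0)) = ½·(63 − 11/8 − 25) = 293/16, so the Y-coordinate is 1/2.
[XYW] = ½·((21/2)·(1/2−0) + (-5/2)·(0−5) + (1/8)·(5−(1/2))) = ½·(21/4 + 25/2 + 9/16) = 293/32, so the Z-coordinate is 1/4.
Check: 1/4 + 1/2 + 1/4 = 1.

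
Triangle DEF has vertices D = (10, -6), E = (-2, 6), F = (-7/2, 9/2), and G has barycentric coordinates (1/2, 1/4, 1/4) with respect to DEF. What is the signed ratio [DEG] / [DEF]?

The signed ratio [DEG]/[DEF] equals the barycentric coordinate of G at vertex F, which is 1/4.

1/4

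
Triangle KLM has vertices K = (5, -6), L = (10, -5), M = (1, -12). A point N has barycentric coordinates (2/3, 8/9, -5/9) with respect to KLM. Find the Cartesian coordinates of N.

N = (2/3)·K + (8/9)·L + (-5/9)·M.
x-coordinate: (2/3)·5 + (8/9)·10 + (-5/9)·1 = 35/3.
y-coordinate: (2/3)·(-6) + (8/9)·(-5) + (-5/9)·(-12) = -16/9.

(35/3, -16/9)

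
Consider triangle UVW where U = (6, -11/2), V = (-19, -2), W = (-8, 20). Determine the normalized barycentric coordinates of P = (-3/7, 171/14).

(3/7, -1/7, 5/7)

Signed area of the reference triangle: [UVW] = ½·(6·(-2−20) + (-19)·(20−(-11/2)) + (-8)·(-11/2−(-2))) = ½·(-132 − 969/2 + 28) = -1177/4.
[PVW] = ½·((-3/7)·(-2−20) + (-19)·(20−(171/14)) + (-8)·(171/14−(-2))) = ½·(66/7 − 2071/14 − 796/7) = -3531/28, so the U-coordinate is (-3531/28)/(-1177/4) = 3/7.
[UPW] = ½·(6·(171/14−20) + (-3/7)·(20−(-11/2)) + (-8)·(-11/2−(171/14))) = ½·(-327/7 − 153/14 + 992/7) = 1177/28, so the V-coordinate is -1/7.
[UVP] = ½·(6·(-2−(171/14)) + (-19)·(171/14−(-11/2)) + (-3/7)·(-11/2−(-2))) = ½·(-597/7 − 2356/7 + 3/2) = -5885/28, so the W-coordinate is 5/7.
Check: 3/7 − 1/7 + 5/7 = 1.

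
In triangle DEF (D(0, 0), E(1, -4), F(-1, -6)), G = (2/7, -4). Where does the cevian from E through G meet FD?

(-2/3, -4)

Barycentric coordinates of G with respect to DEF: (1/7, 4/7, 2/7).
On side FD the E-coordinate is zero; dropping G's E-weight 4/7 and renormalizing the remaining 2/7 : 1/7 gives weights 2/3, 1/3 on F, D.
H = (2/3)·(-1, -6) + (1/3)·(0, 0) = (-2/3, -4).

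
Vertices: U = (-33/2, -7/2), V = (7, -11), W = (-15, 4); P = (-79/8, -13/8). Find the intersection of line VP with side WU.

(-31/2, 3/2)

Barycentric coordinates of P with respect to UVW: (1/4, 1/4, 1/2).
On side WU the V-coordinate is zero; dropping P's V-weight 1/4 and renormalizing the remaining 1/2 : 1/4 gives weights 2/3, 1/3 on W, U.
Q = (2/3)·(-15, 4) + (1/3)·(-33/2, -7/2) = (-31/2, 3/2).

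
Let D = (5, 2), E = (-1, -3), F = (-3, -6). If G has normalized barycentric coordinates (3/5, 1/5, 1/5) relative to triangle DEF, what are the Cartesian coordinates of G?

(11/5, -3/5)

G = (3/5)·D + (1/5)·E + (1/5)·F.
x-coordinate: (3/5)·5 + (1/5)·(-1) + (1/5)·(-3) = 11/5.
y-coordinate: (3/5)·2 + (1/5)·(-3) + (1/5)·(-6) = -3/5.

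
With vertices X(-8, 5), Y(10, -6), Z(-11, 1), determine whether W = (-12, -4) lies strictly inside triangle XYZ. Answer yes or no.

no

Barycentric coordinates of W: (-16/15, 11/105, 206/105).
The three coordinates are negative, positive, positive; a point is interior exactly when all three are positive.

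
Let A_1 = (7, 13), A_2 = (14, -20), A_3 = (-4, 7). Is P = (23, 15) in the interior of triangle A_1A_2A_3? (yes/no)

no

Barycentric coordinates of P: (97/45, 74/405, -542/405).
The three coordinates are positive, positive, negative; a point is interior exactly when all three are positive.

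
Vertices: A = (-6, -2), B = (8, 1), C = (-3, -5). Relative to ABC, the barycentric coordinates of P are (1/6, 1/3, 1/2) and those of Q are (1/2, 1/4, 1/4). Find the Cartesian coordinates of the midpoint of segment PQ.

Barycentric coordinates of the midpoint are the average: (1/3, 7/24, 3/8).
Converting: (1/3)·A + (7/24)·B + (3/8)·C = (-19/24, -9/4).

(-19/24, -9/4)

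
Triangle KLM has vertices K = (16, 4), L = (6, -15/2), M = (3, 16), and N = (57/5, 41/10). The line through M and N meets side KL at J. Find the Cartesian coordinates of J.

(27/2, 9/8)

Barycentric coordinates of N with respect to KLM: (3/5, 1/5, 1/5).
On side KL the M-coordinate is zero; dropping N's M-weight 1/5 and renormalizing the remaining 3/5 : 1/5 gives weights 3/4, 1/4 on K, L.
J = (3/4)·(16, 4) + (1/4)·(6, -15/2) = (27/2, 9/8).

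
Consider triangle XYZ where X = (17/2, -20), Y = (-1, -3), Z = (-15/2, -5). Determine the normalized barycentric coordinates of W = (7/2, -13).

(4/7, 2/7, 1/7)

Signed area of the reference triangle: [XYZ] = ½·((17/2)·(-3−(-5)) + (-1)·(-5−(-20)) + (-15/2)·(-20−(-3))) = ½·(17 − 15 + 255/2) = 259/4.
[WYZ] = ½·((7/2)·(-3−(-5)) + (-1)·(-5−(-13)) + (-15/2)·(-13−(-3))) = ½·(7 − 8 + 75) = 37, so the X-coordinate is 37/(259/4) = 4/7.
[XWZ] = ½·((17/2)·(-13−(-5)) + (7/2)·(-5−(-20)) + (-15/2)·(-20−(-13))) = ½·(-68 + 105/2 + 105/2) = 37/2, so the Y-coordinate is 2/7.
[XYW] = ½·((17/2)·(-3−(-13)) + (-1)·(-13−(-20)) + (7/2)·(-20−(-3))) = ½·(85 − 7 − 119/2) = 37/4, so the Z-coordinate is 1/7.
Check: 4/7 + 2/7 + 1/7 = 1.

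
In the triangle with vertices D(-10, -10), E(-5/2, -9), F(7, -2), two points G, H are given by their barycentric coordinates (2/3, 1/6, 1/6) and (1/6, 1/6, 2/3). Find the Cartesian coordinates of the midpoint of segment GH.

(-5/3, -13/2)

Barycentric coordinates of the midpoint are the average: (5/12, 1/6, 5/12).
Converting: (5/12)·D + (1/6)·E + (5/12)·F = (-5/3, -13/2).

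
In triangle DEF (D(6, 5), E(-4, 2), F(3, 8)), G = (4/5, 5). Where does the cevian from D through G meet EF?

(-1/2, 5)

Barycentric coordinates of G with respect to DEF: (1/5, 2/5, 2/5).
On side EF the D-coordinate is zero; dropping G's D-weight 1/5 and renormalizing the remaining 2/5 : 2/5 gives weights 1/2, 1/2 on E, F.
H = (1/2)·(-4, 2) + (1/2)·(3, 8) = (-1/2, 5).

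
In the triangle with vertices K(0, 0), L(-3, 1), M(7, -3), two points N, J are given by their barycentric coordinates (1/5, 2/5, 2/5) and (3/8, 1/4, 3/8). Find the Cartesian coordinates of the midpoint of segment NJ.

(139/80, -67/80)

Barycentric coordinates of the midpoint are the average: (23/80, 13/40, 31/80).
Converting: (23/80)·K + (13/40)·L + (31/80)·M = (139/80, -67/80).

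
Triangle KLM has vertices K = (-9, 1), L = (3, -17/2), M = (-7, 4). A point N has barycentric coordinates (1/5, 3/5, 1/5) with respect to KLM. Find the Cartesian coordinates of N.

N = (1/5)·K + (3/5)·L + (1/5)·M.
x-coordinate: (1/5)·(-9) + (3/5)·3 + (1/5)·(-7) = -7/5.
y-coordinate: (1/5)·1 + (3/5)·(-17/2) + (1/5)·4 = -41/10.

(-7/5, -41/10)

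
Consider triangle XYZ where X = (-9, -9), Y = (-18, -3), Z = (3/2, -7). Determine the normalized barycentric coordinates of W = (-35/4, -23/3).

Signed area of the reference triangle: [XYZ] = ½·((-9)·(-3−(-7)) + (-18)·(-7−(-9)) + (3/2)·(-9−(-3))) = ½·(-36 − 36 − 9) = -81/2.
[WYZ] = ½·((-35/4)·(-3−(-7)) + (-18)·(-7−(-23/3)) + (3/2)·(-23/3−(-3))) = ½·(-35 − 12 − 7) = -27, so the X-coordinate is (-27)/(-81/2) = 2/3.
[XWZ] = ½·((-9)·(-23/3−(-7)) + (-35/4)·(-7−(-9)) + (3/2)·(-9−(-23/3))) = ½·(6 − 35/2 − 2) = -27/4, so the Y-coordinate is 1/6.
[XYW] = ½·((-9)·(-3−(-23/3)) + (-18)·(-23/3−(-9)) + (-35/4)·(-9−(-3))) = ½·(-42 − 24 + 105/2) = -27/4, so the Z-coordinate is 1/6.
Check: 2/3 + 1/6 + 1/6 = 1.

(2/3, 1/6, 1/6)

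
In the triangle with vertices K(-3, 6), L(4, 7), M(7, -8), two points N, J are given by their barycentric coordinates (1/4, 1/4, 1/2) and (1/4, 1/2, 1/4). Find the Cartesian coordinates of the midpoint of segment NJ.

Barycentric coordinates of the midpoint are the average: (1/4, 3/8, 3/8).
Converting: (1/4)·K + (3/8)·L + (3/8)·M = (27/8, 9/8).

(27/8, 9/8)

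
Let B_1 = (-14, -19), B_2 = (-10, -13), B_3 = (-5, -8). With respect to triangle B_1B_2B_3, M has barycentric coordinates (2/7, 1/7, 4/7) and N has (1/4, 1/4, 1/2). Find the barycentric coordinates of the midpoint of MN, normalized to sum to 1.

(15/56, 11/56, 15/28)

Since both coordinate triples sum to 1, the midpoint's barycentrics are the componentwise average.
(2/7+1/4)/2 = 15/56; similarly 11/56 and 15/28.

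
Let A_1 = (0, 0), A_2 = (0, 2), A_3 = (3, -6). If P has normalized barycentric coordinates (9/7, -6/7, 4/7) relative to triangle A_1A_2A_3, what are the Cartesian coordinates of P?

P = (9/7)·A_1 + (-6/7)·A_2 + (4/7)·A_3.
x-coordinate: (9/7)·0 + (-6/7)·0 + (4/7)·3 = 12/7.
y-coordinate: (9/7)·0 + (-6/7)·2 + (4/7)·(-6) = -36/7.

(12/7, -36/7)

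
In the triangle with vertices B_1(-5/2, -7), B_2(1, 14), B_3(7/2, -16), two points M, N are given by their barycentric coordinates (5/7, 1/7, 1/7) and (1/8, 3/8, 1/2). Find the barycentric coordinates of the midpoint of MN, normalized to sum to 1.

Since both coordinate triples sum to 1, the midpoint's barycentrics are the componentwise average.
(5/7+1/8)/2 = 47/112; similarly 29/112 and 9/28.

(47/112, 29/112, 9/28)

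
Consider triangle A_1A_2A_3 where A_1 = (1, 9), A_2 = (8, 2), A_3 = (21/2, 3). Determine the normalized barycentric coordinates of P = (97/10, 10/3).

Signed area of the reference triangle: [A_1A_2A_3] = ½·(1·(2−3) + 8·(3−9) + (21/2)·(9−2)) = ½·(-1 − 48 + 147/2) = 49/4.
[PA_2A_3] = ½·((97/10)·(2−3) + 8·(3−(10/3)) + (21/2)·(10/3−2)) = ½·(-97/10 − 8/3 + 14) = 49/60, so the A_1-coordinate is (49/60)/(49/4) = 1/15.
[A_1PA_3] = ½·(1·(10/3−3) + (97/10)·(3−9) + (21/2)·(9−(10/3))) = ½·(1/3 − 291/5 + 119/2) = 49/60, so the A_2-coordinate is 1/15.
[A_1A_2P] = ½·(1·(2−(10/3)) + 8·(10/3−9) + (97/10)·(9−2)) = ½·(-4/3 − 136/3 + 679/10) = 637/60, so the A_3-coordinate is 13/15.

(1/15, 1/15, 13/15)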